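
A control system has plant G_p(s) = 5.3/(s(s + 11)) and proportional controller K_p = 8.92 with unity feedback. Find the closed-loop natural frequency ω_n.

With unity feedback the closed-loop characteristic equation is s² + 11s + 8.92·5.3 = s² + 11s + 47.28 = 0.
So ω_n² = 47.28 ⇒ ω_n = 6.876 rad/s, and ζ = 11/(2ω_n) = 0.8.

ω_n = 6.88 rad/s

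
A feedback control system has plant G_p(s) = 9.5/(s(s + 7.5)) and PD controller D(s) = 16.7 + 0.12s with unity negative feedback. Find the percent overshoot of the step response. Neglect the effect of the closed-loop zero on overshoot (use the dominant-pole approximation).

Forward path: (16.7 + 0.12s)·9.5/(s(s+7.5)). The closed-loop characteristic equation is s² + (7.5 + 9.5·0.12)s + 9.5·16.7 = 0.
That is s² + 8.64s + 158.7 = 0, so ω_n = 12.6 rad/s and ζ = 8.64/(2·12.6) = 0.343.
%OS = 100·exp(−πζ/√(1−ζ²)) = 31.8%.

31.8%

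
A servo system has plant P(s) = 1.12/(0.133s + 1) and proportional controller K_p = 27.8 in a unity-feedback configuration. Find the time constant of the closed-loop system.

Closed loop: T(s) = K_p·P/(1+K_p·P) = 31.14/(0.133s + 1 + 31.14), with pole at s = −(1 + 31.14)/0.133 = −241.6.
Closed-loop time constant τ = 1/241.6 = 0.00414 s.

τ = 0.00414 s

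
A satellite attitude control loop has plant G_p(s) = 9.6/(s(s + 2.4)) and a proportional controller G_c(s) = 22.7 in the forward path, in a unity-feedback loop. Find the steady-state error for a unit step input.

0

The open loop G_c(s)G_p(s) has a pole at the origin (type 1), so the static position error constant is infinite and e_ss = 1/(1+∞) = 0.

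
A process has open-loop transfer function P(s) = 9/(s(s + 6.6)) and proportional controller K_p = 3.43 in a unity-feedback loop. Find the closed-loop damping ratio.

ζ = 0.594

The closed-loop denominator is s(s+6.6) + 3.43·9 = s² + 6.6s + 30.87.
So ω_n² = 30.87 ⇒ ω_n = 5.556 rad/s, and ζ = 6.6/(2ω_n) = 0.594.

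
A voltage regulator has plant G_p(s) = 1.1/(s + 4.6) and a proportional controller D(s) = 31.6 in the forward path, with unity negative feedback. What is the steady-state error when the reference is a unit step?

The loop is type 0. Static position error constant K_pos = D(0)·G_p(0) = 31.6·0.2391 = 7.557.
Steady-state error to a unit step: e_ss = 1/(1+K_pos) = 1/8.557 = 0.117.

0.117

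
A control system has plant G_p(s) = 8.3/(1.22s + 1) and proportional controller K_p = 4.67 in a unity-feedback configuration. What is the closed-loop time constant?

τ = 0.0307 s

Closed loop: T(s) = K_p·G_p/(1+K_p·G_p) = 38.76/(1.22s + 1 + 38.76), with pole at s = −(1 + 38.76)/1.22 = −32.59.
Closed-loop time constant τ = 1/32.59 = 0.0307 s.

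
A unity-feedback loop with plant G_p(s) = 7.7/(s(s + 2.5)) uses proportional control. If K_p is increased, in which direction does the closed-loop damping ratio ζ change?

ζ = 2.5/(2√(7.7K_p)); increasing K_p raises the denominator, so ζ falls.

decrease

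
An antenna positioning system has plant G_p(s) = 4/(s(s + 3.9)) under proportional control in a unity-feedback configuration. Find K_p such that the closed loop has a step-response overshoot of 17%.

K_p = 3.94

From %OS = 100·exp(−πζ/√(1−ζ²)) = 17%, ζ = −ln(0.17)/√(π²+ln²(0.17)) = 0.4913.
Characteristic equation s² + 3.9s + 4K_p = 0 gives ζ = 3.9/(2√(4K_p)).
Setting ζ = 0.4913: √(4K_p) = 3.9/(2·0.4913) = 3.969, so K_p = 15.76/4 = 3.94.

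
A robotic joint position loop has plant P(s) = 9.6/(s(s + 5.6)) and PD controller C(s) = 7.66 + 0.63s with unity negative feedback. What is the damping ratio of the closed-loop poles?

Forward path: (7.66 + 0.63s)·9.6/(s(s+5.6)). The closed-loop characteristic equation is s² + (5.6 + 9.6·0.63)s + 9.6·7.66 = 0.
That is s² + 11.65s + 73.54 = 0, so ω_n = 8.575 rad/s and ζ = 11.65/(2·8.575) = 0.6792.

ζ = 0.679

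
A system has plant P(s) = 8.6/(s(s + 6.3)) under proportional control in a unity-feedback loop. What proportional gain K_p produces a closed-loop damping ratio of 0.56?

Closed-loop characteristic equation: s² + 6.3s + K_p·8.6 = 0.
So ω_n = √(8.6K_p) and 2ζω_n = 6.3, giving ζ = 6.3/(2√(8.6K_p)).
Setting ζ = 0.56: √(8.6K_p) = 6.3/(2·0.56) = 5.625, so K_p = 31.64/8.6 = 3.68.

K_p = 3.68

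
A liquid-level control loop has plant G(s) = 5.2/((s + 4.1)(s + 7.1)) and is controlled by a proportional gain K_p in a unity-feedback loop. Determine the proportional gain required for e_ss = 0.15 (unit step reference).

For a type-0 loop with proportional control, e_ss = 1/(1 + K_p·G(0)).
G(0) = 0.1786. Require 1/(1 + K_p·0.1786) = 0.15, so 1 + 0.1786·K_p = 6.667.
K_p = (6.667 − 1)/0.1786 = 31.7.

K_p = 31.7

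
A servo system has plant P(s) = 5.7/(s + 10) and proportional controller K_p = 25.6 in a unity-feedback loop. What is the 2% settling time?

Closed-loop transfer function: T(s) = K_p·P(s)/(1 + K_p·P(s)) = 145.9/(s + 10 + 145.9) = 145.9/(s + 155.9).
Time constant τ = 1/155.9 = 0.006414 s, so the 2% settling time is about 4τ = 0.0257 s.

T_s ≈ 0.0257 s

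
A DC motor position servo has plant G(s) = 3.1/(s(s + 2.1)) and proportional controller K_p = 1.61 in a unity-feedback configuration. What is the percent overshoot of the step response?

Closed-loop characteristic equation: s² + 2.1s + 4.991 = 0, so ω_n = 2.234 rad/s and ζ = 2.1/(2·2.234) = 0.47.
%OS = 100·exp(−πζ/√(1−ζ²)) = 100·exp(−π·0.47/√0.7791) = 18.8%.

18.8%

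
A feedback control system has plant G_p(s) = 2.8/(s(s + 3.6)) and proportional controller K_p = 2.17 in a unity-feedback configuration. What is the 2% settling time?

T_s ≈ 2.22 s

Closed-loop characteristic equation: s² + 3.6s + 6.076 = 0, so ω_n = 2.465 rad/s and ζ = 3.6/(2·2.465) = 0.7302.
2% settling time T_s ≈ 4/(ζω_n) = 4/1.8 = 2.22 s.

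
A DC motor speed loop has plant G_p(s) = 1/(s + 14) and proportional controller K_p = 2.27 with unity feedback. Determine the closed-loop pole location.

Closed-loop transfer function: T(s) = K_p·G_p(s)/(1 + K_p·G_p(s)) = 2.27/(s + 14 + 2.27) = 2.27/(s + 16.27).
The closed-loop pole is at s = −16.27.

s = -16.27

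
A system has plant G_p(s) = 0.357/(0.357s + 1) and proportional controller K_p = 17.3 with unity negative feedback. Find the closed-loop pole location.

s = -20.1

Closed loop: T(s) = K_p·G_p/(1+K_p·G_p) = 6.176/(0.357s + 1 + 6.176), with pole at s = −(1 + 6.176)/0.357 = −20.1.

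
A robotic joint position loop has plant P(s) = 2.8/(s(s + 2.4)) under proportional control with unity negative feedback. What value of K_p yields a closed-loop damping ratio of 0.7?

K_p = 1.05

Closed-loop characteristic equation: s² + 2.4s + K_p·2.8 = 0.
So ω_n = √(2.8K_p) and 2ζω_n = 2.4, giving ζ = 2.4/(2√(2.8K_p)).
Setting ζ = 0.7: √(2.8K_p) = 2.4/(2·0.7) = 1.714, so K_p = 2.939/2.8 = 1.05.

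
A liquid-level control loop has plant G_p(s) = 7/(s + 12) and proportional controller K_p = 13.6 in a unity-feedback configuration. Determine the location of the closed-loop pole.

Closed-loop transfer function: T(s) = K_p·G_p(s)/(1 + K_p·G_p(s)) = 95.2/(s + 12 + 95.2) = 95.2/(s + 107.2).
The closed-loop pole is at s = −107.2.

s = -107.2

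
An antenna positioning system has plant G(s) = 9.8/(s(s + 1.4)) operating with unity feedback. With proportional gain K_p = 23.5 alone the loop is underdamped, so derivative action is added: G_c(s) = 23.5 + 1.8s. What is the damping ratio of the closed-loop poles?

Forward path: (23.5 + 1.8s)·9.8/(s(s+1.4)). The closed-loop characteristic equation is s² + (1.4 + 9.8·1.8)s + 9.8·23.5 = 0.
That is s² + 19.04s + 230.3 = 0, so ω_n = 15.18 rad/s and ζ = 19.04/(2·15.18) = 0.6273.

ζ = 0.627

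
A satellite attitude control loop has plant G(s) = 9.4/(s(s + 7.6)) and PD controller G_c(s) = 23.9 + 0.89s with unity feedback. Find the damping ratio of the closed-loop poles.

ζ = 0.533

Forward path: (23.9 + 0.89s)·9.4/(s(s+7.6)). The closed-loop characteristic equation is s² + (7.6 + 9.4·0.89)s + 9.4·23.9 = 0.
That is s² + 15.97s + 224.7 = 0, so ω_n = 14.99 rad/s and ζ = 15.97/(2·14.99) = 0.5326.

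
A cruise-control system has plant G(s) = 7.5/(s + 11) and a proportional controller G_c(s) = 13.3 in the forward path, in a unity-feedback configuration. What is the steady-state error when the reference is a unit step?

0.0993

The loop is type 0. Static position error constant K_pos = G_c(0)·G(0) = 13.3·0.6818 = 9.068.
Steady-state error to a unit step: e_ss = 1/(1+K_pos) = 1/10.07 = 0.0993.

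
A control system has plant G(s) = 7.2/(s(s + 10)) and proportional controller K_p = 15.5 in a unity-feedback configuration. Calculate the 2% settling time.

T_s ≈ 0.8 s

Closed-loop characteristic equation: s² + 10s + 111.6 = 0, so ω_n = 10.56 rad/s and ζ = 10/(2·10.56) = 0.4733.
2% settling time T_s ≈ 4/(ζω_n) = 4/5 = 0.8 s.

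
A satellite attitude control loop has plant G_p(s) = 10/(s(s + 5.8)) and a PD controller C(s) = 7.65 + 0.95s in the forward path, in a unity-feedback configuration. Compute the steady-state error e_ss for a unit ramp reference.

The loop has one pole at the origin (type 1). Velocity error constant K_v = lim_{s→0} s·C(s)G_p(s) = 7.65·10/5.8 = 13.19.
Steady-state error to a unit ramp: e_ss = 1/K_v = 0.0758.

0.0758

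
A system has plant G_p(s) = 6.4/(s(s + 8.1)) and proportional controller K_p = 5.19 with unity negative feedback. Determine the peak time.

T_p = 0.766 s

The closed-loop denominator s² + 8.1s + 33.22 gives ω_n = √33.22 = 5.763 and ζ = 8.1/(2ω_n) = 0.7027.
Damped frequency ω_d = ω_n√(1−ζ²) = 4.1 rad/s, so peak time T_p = π/ω_d = 0.766 s.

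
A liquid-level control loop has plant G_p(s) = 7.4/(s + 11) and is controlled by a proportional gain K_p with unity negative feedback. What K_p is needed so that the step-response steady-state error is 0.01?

For a type-0 loop with proportional control, e_ss = 1/(1 + K_p·G_p(0)).
G_p(0) = 0.6727. Require 1/(1 + K_p·0.6727) = 0.01, so 1 + 0.6727·K_p = 100.
K_p = (100 − 1)/0.6727 = 147.

K_p = 147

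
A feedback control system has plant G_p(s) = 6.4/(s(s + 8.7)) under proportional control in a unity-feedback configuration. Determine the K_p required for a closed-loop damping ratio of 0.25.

K_p = 47.3

Closed-loop characteristic equation: s² + 8.7s + K_p·6.4 = 0.
So ω_n = √(6.4K_p) and 2ζω_n = 8.7, giving ζ = 8.7/(2√(6.4K_p)).
Setting ζ = 0.25: √(6.4K_p) = 8.7/(2·0.25) = 17.4, so K_p = 302.8/6.4 = 47.3.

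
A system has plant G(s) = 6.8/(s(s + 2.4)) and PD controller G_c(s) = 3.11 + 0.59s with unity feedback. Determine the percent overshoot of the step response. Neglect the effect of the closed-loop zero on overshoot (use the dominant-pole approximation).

4.71%

Forward path: (3.11 + 0.59s)·6.8/(s(s+2.4)). The closed-loop characteristic equation is s² + (2.4 + 6.8·0.59)s + 6.8·3.11 = 0.
That is s² + 6.412s + 21.15 = 0, so ω_n = 4.599 rad/s and ζ = 6.412/(2·4.599) = 0.6972.
%OS = 100·exp(−πζ/√(1−ζ²)) = 4.71%.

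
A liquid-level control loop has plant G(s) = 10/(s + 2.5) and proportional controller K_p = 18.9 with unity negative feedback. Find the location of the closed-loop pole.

Closed-loop transfer function: T(s) = K_p·G(s)/(1 + K_p·G(s)) = 189/(s + 2.5 + 189) = 189/(s + 191.5).
The closed-loop pole is at s = −191.5.

s = -191.5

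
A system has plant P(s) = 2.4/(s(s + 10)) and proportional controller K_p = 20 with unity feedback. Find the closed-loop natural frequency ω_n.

ω_n = 6.93 rad/s

The closed-loop denominator is s(s+10) + 20·2.4 = s² + 10s + 48.
Matching s² + 2ζω_n s + ω_n²: ω_n = √48 = 6.928 rad/s and 2ζω_n = 10, so ζ = 10/(2·6.928) = 0.722.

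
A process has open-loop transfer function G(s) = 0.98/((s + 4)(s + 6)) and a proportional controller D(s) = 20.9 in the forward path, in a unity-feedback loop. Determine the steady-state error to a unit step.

The loop is type 0. Static position error constant K_pos = D(0)·G(0) = 20.9·0.04083 = 0.8534.
Steady-state error to a unit step: e_ss = 1/(1+K_pos) = 1/1.853 = 0.54.

0.54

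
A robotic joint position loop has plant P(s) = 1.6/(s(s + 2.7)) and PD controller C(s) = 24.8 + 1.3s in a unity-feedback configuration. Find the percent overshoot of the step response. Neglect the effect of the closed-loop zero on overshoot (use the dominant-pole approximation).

Forward path: (24.8 + 1.3s)·1.6/(s(s+2.7)). The closed-loop characteristic equation is s² + (2.7 + 1.6·1.3)s + 1.6·24.8 = 0.
That is s² + 4.78s + 39.68 = 0, so ω_n = 6.299 rad/s and ζ = 4.78/(2·6.299) = 0.3794.
%OS = 100·exp(−πζ/√(1−ζ²)) = 27.6%.

27.6%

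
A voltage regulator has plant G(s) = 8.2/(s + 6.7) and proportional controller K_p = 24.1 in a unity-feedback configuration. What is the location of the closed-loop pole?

s = -204.3

Closed-loop transfer function: T(s) = K_p·G(s)/(1 + K_p·G(s)) = 197.6/(s + 6.7 + 197.6) = 197.6/(s + 204.3).
The closed-loop pole is at s = −204.3.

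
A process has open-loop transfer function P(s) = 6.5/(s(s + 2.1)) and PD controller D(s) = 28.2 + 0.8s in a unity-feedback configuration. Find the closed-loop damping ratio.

Forward path: (28.2 + 0.8s)·6.5/(s(s+2.1)). The closed-loop characteristic equation is s² + (2.1 + 6.5·0.8)s + 6.5·28.2 = 0.
That is s² + 7.3s + 183.3 = 0, so ω_n = 13.54 rad/s and ζ = 7.3/(2·13.54) = 0.2696.

ζ = 0.27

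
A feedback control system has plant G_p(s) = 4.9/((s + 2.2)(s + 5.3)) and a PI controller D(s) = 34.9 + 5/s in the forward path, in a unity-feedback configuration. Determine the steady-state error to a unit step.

The open loop D(s)G_p(s) has a pole at the origin (type 1), so the static position error constant is infinite and e_ss = 1/(1+∞) = 0.

0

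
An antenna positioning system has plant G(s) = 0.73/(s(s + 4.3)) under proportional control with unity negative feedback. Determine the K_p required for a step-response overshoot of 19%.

From %OS = 100·exp(−πζ/√(1−ζ²)) = 19%, ζ = −ln(0.19)/√(π²+ln²(0.19)) = 0.4673.
Characteristic equation s² + 4.3s + 0.73K_p = 0 gives ζ = 4.3/(2√(0.73K_p)).
Setting ζ = 0.4673: √(0.73K_p) = 4.3/(2·0.4673) = 4.6, so K_p = 21.16/0.73 = 29.

K_p = 29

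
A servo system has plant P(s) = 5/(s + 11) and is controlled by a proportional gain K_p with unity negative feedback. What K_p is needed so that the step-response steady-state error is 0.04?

For a type-0 loop with proportional control, e_ss = 1/(1 + K_p·P(0)).
P(0) = 0.4545. Require 1/(1 + K_p·0.4545) = 0.04, so 1 + 0.4545·K_p = 25.
K_p = (25 − 1)/0.4545 = 52.8.

K_p = 52.8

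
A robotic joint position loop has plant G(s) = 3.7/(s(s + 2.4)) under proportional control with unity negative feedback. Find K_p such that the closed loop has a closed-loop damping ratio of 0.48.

K_p = 1.69

Closed-loop characteristic equation: s² + 2.4s + K_p·3.7 = 0.
So ω_n = √(3.7K_p) and 2ζω_n = 2.4, giving ζ = 2.4/(2√(3.7K_p)).
Setting ζ = 0.48: √(3.7K_p) = 2.4/(2·0.48) = 2.5, so K_p = 6.25/3.7 = 1.69.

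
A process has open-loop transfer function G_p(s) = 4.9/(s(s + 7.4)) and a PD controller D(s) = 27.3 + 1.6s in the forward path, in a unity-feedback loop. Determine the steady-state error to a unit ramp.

The loop has one pole at the origin (type 1). Velocity error constant K_v = lim_{s→0} s·D(s)G_p(s) = 27.3·4.9/7.4 = 18.08.
Steady-state error to a unit ramp: e_ss = 1/K_v = 0.0553.

0.0553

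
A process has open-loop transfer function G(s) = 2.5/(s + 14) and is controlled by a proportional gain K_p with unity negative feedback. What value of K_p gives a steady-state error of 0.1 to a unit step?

Steady-state error for a unit step on this type-0 loop is 1/(1 + K_p·G(0)).
G(0) = 0.1786. Require 1/(1 + K_p·0.1786) = 0.1, so 1 + 0.1786·K_p = 10.
K_p = (10 − 1)/0.1786 = 50.4.

K_p = 50.4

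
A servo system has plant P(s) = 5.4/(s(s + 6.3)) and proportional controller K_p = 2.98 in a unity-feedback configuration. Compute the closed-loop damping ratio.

ζ = 0.785

With unity feedback the closed-loop characteristic equation is s² + 6.3s + 2.98·5.4 = s² + 6.3s + 16.09 = 0.
Matching s² + 2ζω_n s + ω_n²: ω_n = √16.09 = 4.011 rad/s and 2ζω_n = 6.3, so ζ = 6.3/(2·4.011) = 0.785.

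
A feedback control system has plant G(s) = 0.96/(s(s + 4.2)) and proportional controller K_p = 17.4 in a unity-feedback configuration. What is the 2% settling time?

The closed-loop denominator s² + 4.2s + 16.7 gives ω_n = √16.7 = 4.087 and ζ = 4.2/(2ω_n) = 0.5138.
2% settling time T_s ≈ 4/(ζω_n) = 4/2.1 = 1.9 s.

T_s ≈ 1.9 s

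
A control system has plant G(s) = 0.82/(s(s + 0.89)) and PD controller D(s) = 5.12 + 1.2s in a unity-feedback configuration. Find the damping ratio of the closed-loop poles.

ζ = 0.457

Forward path: (5.12 + 1.2s)·0.82/(s(s+0.89)). The closed-loop characteristic equation is s² + (0.89 + 0.82·1.2)s + 0.82·5.12 = 0.
That is s² + 1.874s + 4.198 = 0, so ω_n = 2.049 rad/s and ζ = 1.874/(2·2.049) = 0.4573.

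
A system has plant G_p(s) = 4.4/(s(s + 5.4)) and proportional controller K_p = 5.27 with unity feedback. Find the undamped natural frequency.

ω_n = 4.82 rad/s

1 + K_p·G_p(s) = 0 gives s² + 5.4s + 23.19 = 0.
So ω_n² = 23.19 ⇒ ω_n = 4.815 rad/s, and ζ = 5.4/(2ω_n) = 0.561.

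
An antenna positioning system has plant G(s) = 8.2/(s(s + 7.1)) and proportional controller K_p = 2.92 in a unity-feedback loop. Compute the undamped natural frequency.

ω_n = 4.89 rad/s

The closed-loop denominator is s(s+7.1) + 2.92·8.2 = s² + 7.1s + 23.94.
Matching s² + 2ζω_n s + ω_n²: ω_n = √23.94 = 4.893 rad/s and 2ζω_n = 7.1, so ζ = 7.1/(2·4.893) = 0.725.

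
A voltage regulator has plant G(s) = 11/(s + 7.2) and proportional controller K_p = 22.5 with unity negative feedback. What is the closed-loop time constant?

Closed-loop transfer function: T(s) = K_p·G(s)/(1 + K_p·G(s)) = 247.5/(s + 7.2 + 247.5) = 247.5/(s + 254.7).
Time constant τ = 1/254.7 = 0.00393 s.

τ = 0.00393 s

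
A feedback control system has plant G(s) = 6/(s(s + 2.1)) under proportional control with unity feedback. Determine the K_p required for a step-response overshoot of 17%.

From %OS = 100·exp(−πζ/√(1−ζ²)) = 17%, ζ = −ln(0.17)/√(π²+ln²(0.17)) = 0.4913.
Characteristic equation s² + 2.1s + 6K_p = 0 gives ζ = 2.1/(2√(6K_p)).
Setting ζ = 0.4913: √(6K_p) = 2.1/(2·0.4913) = 2.137, so K_p = 4.568/6 = 0.761.

K_p = 0.761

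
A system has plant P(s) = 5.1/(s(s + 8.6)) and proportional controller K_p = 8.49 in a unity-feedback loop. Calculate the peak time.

T_p = 0.631 s

From 1 + K_pP(s) = 0: s² + 8.6s + 43.3 = 0 ⇒ ω_n = 6.58, ζ = 0.6535.
Damped frequency ω_d = ω_n√(1−ζ²) = 4.981 rad/s, so peak time T_p = π/ω_d = 0.631 s.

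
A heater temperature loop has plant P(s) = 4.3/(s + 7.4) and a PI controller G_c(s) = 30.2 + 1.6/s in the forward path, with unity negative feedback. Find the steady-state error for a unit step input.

0

The open loop G_c(s)P(s) has a pole at the origin (type 1), so the static position error constant is infinite and e_ss = 1/(1+∞) = 0.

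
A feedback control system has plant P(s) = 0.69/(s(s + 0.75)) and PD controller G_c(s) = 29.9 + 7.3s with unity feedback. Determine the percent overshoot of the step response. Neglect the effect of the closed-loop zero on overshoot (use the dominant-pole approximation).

7.46%

Forward path: (29.9 + 7.3s)·0.69/(s(s+0.75)). The closed-loop characteristic equation is s² + (0.75 + 0.69·7.3)s + 0.69·29.9 = 0.
That is s² + 5.787s + 20.63 = 0, so ω_n = 4.542 rad/s and ζ = 5.787/(2·4.542) = 0.637.
%OS = 100·exp(−πζ/√(1−ζ²)) = 7.46%.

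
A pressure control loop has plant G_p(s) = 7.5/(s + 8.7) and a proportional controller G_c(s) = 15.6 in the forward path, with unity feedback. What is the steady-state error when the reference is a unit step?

The loop is type 0. Static position error constant K_pos = G_c(0)·G_p(0) = 15.6·0.8621 = 13.45.
Steady-state error to a unit step: e_ss = 1/(1+K_pos) = 1/14.45 = 0.0692.

0.0692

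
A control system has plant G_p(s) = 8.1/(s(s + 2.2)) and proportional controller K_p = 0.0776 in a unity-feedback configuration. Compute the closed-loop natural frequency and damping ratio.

ω_n = 0.793 rad/s, ζ = 1.39

The closed-loop denominator is s(s+2.2) + 0.0776·8.1 = s² + 2.2s + 0.6286.
So ω_n² = 0.6286 ⇒ ω_n = 0.7928 rad/s, and ζ = 2.2/(2ω_n) = 1.39.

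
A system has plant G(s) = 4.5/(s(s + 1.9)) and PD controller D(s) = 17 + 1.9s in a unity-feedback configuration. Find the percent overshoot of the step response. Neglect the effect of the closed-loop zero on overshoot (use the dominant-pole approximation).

9.63%

Forward path: (17 + 1.9s)·4.5/(s(s+1.9)). The closed-loop characteristic equation is s² + (1.9 + 4.5·1.9)s + 4.5·17 = 0.
That is s² + 10.45s + 76.5 = 0, so ω_n = 8.746 rad/s and ζ = 10.45/(2·8.746) = 0.5974.
%OS = 100·exp(−πζ/√(1−ζ²)) = 9.63%.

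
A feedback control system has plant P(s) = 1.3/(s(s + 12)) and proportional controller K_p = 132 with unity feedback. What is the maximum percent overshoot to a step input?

19.8%

The closed-loop denominator s² + 12s + 171.6 gives ω_n = √171.6 = 13.1 and ζ = 12/(2ω_n) = 0.458.
%OS = 100·exp(−πζ/√(1−ζ²)) = 100·exp(−π·0.458/√0.7902) = 19.8%.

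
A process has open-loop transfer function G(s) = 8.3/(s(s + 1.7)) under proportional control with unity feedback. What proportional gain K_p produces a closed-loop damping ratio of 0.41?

K_p = 0.518

Closed-loop characteristic equation: s² + 1.7s + K_p·8.3 = 0.
So ω_n = √(8.3K_p) and 2ζω_n = 1.7, giving ζ = 1.7/(2√(8.3K_p)).
Setting ζ = 0.41: √(8.3K_p) = 1.7/(2·0.41) = 2.073, so K_p = 4.298/8.3 = 0.518.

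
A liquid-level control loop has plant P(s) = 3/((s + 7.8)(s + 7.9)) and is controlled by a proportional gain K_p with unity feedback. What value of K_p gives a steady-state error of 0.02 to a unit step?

Steady-state error for a unit step on this type-0 loop is 1/(1 + K_p·P(0)).
P(0) = 0.04869. Require 1/(1 + K_p·0.04869) = 0.02, so 1 + 0.04869·K_p = 50.
K_p = (50 − 1)/0.04869 = 1010.

K_p = 1010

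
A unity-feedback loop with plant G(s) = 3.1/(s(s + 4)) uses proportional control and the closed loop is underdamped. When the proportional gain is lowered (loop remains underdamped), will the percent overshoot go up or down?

ζ = 4/(2√(3.1K_p)) rises as K_p falls; higher damping means less overshoot.

decrease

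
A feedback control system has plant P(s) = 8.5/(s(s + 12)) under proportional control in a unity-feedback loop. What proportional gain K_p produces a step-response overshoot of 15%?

From %OS = 100·exp(−πζ/√(1−ζ²)) = 15%, ζ = −ln(0.15)/√(π²+ln²(0.15)) = 0.5169.
Characteristic equation s² + 12s + 8.5K_p = 0 gives ζ = 12/(2√(8.5K_p)).
Setting ζ = 0.5169: √(8.5K_p) = 12/(2·0.5169) = 11.61, so K_p = 134.7/8.5 = 15.8.

K_p = 15.8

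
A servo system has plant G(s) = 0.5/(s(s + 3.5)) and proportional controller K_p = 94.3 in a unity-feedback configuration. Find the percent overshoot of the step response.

The closed-loop denominator s² + 3.5s + 47.15 gives ω_n = √47.15 = 6.867 and ζ = 3.5/(2ω_n) = 0.2549.
%OS = 100·exp(−πζ/√(1−ζ²)) = 100·exp(−π·0.2549/√0.935) = 43.7%.

43.7%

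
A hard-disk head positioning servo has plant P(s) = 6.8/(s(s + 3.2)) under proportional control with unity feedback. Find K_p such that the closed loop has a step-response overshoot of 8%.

From %OS = 100·exp(−πζ/√(1−ζ²)) = 8%, ζ = −ln(0.08)/√(π²+ln²(0.08)) = 0.6266.
Characteristic equation s² + 3.2s + 6.8K_p = 0 gives ζ = 3.2/(2√(6.8K_p)).
Setting ζ = 0.6266: √(6.8K_p) = 3.2/(2·0.6266) = 2.554, so K_p = 6.521/6.8 = 0.959.

K_p = 0.959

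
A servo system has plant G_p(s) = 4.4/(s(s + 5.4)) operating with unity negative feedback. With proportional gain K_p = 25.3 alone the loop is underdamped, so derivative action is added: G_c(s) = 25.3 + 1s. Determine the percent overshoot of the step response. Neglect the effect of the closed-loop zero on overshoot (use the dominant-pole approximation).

19.3%

Forward path: (25.3 + 1s)·4.4/(s(s+5.4)). The closed-loop characteristic equation is s² + (5.4 + 4.4·1)s + 4.4·25.3 = 0.
That is s² + 9.8s + 111.3 = 0, so ω_n = 10.55 rad/s and ζ = 9.8/(2·10.55) = 0.4644.
%OS = 100·exp(−πζ/√(1−ζ²)) = 19.3%.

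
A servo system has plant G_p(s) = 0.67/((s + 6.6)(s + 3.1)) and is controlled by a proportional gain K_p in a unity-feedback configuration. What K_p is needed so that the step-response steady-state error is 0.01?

For a type-0 loop with proportional control, e_ss = 1/(1 + K_p·G_p(0)).
G_p(0) = 0.03275. Require 1/(1 + K_p·0.03275) = 0.01, so 1 + 0.03275·K_p = 100.
K_p = (100 − 1)/0.03275 = 3020.

K_p = 3020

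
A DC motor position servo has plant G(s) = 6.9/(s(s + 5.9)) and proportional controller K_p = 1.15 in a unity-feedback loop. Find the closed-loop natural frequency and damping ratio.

With unity feedback the closed-loop characteristic equation is s² + 5.9s + 1.15·6.9 = s² + 5.9s + 7.935 = 0.
Matching s² + 2ζω_n s + ω_n²: ω_n = √7.935 = 2.817 rad/s and 2ζω_n = 5.9, so ζ = 5.9/(2·2.817) = 1.05.

ω_n = 2.82 rad/s, ζ = 1.05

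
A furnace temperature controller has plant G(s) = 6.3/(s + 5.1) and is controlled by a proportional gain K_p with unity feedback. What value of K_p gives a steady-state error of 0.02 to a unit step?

K_p = 39.7

Steady-state error for a unit step on this type-0 loop is 1/(1 + K_p·G(0)).
G(0) = 1.235. Require 1/(1 + K_p·1.235) = 0.02, so 1 + 1.235·K_p = 50.
K_p = (50 − 1)/1.235 = 39.7.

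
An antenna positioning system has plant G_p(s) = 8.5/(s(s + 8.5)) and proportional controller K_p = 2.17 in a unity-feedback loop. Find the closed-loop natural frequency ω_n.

ω_n = 4.29 rad/s

1 + K_p·G_p(s) = 0 gives s² + 8.5s + 18.45 = 0.
Matching s² + 2ζω_n s + ω_n²: ω_n = √18.45 = 4.295 rad/s and 2ζω_n = 8.5, so ζ = 8.5/(2·4.295) = 0.99.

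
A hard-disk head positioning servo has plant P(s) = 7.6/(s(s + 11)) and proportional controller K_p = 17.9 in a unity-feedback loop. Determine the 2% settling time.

From 1 + K_pP(s) = 0: s² + 11s + 136 = 0 ⇒ ω_n = 11.66, ζ = 0.4716.
2% settling time T_s ≈ 4/(ζω_n) = 4/5.5 = 0.727 s.

T_s ≈ 0.727 s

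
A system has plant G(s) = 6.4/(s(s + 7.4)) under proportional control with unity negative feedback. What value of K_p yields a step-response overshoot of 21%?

K_p = 10.8

From %OS = 100·exp(−πζ/√(1−ζ²)) = 21%, ζ = −ln(0.21)/√(π²+ln²(0.21)) = 0.4449.
Characteristic equation s² + 7.4s + 6.4K_p = 0 gives ζ = 7.4/(2√(6.4K_p)).
Setting ζ = 0.4449: √(6.4K_p) = 7.4/(2·0.4449) = 8.317, so K_p = 69.16/6.4 = 10.8.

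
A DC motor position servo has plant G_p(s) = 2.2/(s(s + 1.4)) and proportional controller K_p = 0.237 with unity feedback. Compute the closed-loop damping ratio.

ζ = 0.969

With unity feedback the closed-loop characteristic equation is s² + 1.4s + 0.237·2.2 = s² + 1.4s + 0.5214 = 0.
Matching s² + 2ζω_n s + ω_n²: ω_n = √0.5214 = 0.7221 rad/s and 2ζω_n = 1.4, so ζ = 1.4/(2·0.7221) = 0.969.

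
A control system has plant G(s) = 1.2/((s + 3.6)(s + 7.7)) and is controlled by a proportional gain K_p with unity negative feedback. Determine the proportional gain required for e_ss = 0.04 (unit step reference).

K_p = 554

The loop is type 0, so e_ss(step) = 1/(1 + K_pos) with K_pos = K_p·G(0).
G(0) = 0.04329. Require 1/(1 + K_p·0.04329) = 0.04, so 1 + 0.04329·K_p = 25.
K_p = (25 − 1)/0.04329 = 554.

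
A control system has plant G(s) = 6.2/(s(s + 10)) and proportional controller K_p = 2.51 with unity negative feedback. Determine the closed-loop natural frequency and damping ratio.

With unity feedback the closed-loop characteristic equation is s² + 10s + 2.51·6.2 = s² + 10s + 15.56 = 0.
So ω_n² = 15.56 ⇒ ω_n = 3.945 rad/s, and ζ = 10/(2ω_n) = 1.27.

ω_n = 3.94 rad/s, ζ = 1.27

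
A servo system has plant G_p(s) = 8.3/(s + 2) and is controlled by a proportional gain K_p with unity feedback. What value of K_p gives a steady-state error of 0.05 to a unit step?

Steady-state error for a unit step on this type-0 loop is 1/(1 + K_p·G_p(0)).
G_p(0) = 4.15. Require 1/(1 + K_p·4.15) = 0.05, so 1 + 4.15·K_p = 20.
K_p = (20 − 1)/4.15 = 4.58.

K_p = 4.58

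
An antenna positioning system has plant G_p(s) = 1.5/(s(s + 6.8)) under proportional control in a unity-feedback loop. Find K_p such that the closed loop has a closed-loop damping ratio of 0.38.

K_p = 53.4

Closed-loop characteristic equation: s² + 6.8s + K_p·1.5 = 0.
So ω_n = √(1.5K_p) and 2ζω_n = 6.8, giving ζ = 6.8/(2√(1.5K_p)).
Setting ζ = 0.38: √(1.5K_p) = 6.8/(2·0.38) = 8.947, so K_p = 80.06/1.5 = 53.4.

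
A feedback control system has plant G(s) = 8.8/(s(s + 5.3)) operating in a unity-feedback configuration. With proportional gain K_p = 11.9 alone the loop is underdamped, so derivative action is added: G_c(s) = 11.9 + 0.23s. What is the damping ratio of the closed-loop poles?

ζ = 0.358

Forward path: (11.9 + 0.23s)·8.8/(s(s+5.3)). The closed-loop characteristic equation is s² + (5.3 + 8.8·0.23)s + 8.8·11.9 = 0.
That is s² + 7.324s + 104.7 = 0, so ω_n = 10.23 rad/s and ζ = 7.324/(2·10.23) = 0.3579.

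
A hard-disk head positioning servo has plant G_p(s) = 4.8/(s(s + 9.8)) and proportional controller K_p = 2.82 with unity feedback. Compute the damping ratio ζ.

With unity feedback the closed-loop characteristic equation is s² + 9.8s + 2.82·4.8 = s² + 9.8s + 13.54 = 0.
Matching s² + 2ζω_n s + ω_n²: ω_n = √13.54 = 3.679 rad/s and 2ζω_n = 9.8, so ζ = 9.8/(2·3.679) = 1.33.

ζ = 1.33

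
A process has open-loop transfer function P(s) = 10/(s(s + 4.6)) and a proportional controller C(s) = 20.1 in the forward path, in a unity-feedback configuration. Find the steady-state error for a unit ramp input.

The loop has one pole at the origin (type 1). Velocity error constant K_v = lim_{s→0} s·C(s)P(s) = 20.1·10/4.6 = 43.7.
Steady-state error to a unit ramp: e_ss = 1/K_v = 0.0229.

0.0229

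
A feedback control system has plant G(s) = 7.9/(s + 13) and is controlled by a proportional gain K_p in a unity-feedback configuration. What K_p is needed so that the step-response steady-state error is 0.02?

K_p = 80.6

For a type-0 loop with proportional control, e_ss = 1/(1 + K_p·G(0)).
G(0) = 0.6077. Require 1/(1 + K_p·0.6077) = 0.02, so 1 + 0.6077·K_p = 50.
K_p = (50 − 1)/0.6077 = 80.6.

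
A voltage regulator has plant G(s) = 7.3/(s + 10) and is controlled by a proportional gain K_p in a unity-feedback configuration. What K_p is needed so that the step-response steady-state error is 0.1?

K_p = 12.3

Steady-state error for a unit step on this type-0 loop is 1/(1 + K_p·G(0)).
G(0) = 0.73. Require 1/(1 + K_p·0.73) = 0.1, so 1 + 0.73·K_p = 10.
K_p = (10 − 1)/0.73 = 12.3.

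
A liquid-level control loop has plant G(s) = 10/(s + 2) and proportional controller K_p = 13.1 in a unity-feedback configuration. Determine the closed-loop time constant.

Closed-loop transfer function: T(s) = K_p·G(s)/(1 + K_p·G(s)) = 131/(s + 2 + 131) = 131/(s + 133).
Time constant τ = 1/133 = 0.00752 s.

τ = 0.00752 s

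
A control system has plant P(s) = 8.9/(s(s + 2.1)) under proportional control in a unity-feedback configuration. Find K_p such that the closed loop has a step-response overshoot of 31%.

K_p = 1.02

From %OS = 100·exp(−πζ/√(1−ζ²)) = 31%, ζ = −ln(0.31)/√(π²+ln²(0.31)) = 0.3493.
Characteristic equation s² + 2.1s + 8.9K_p = 0 gives ζ = 2.1/(2√(8.9K_p)).
Setting ζ = 0.3493: √(8.9K_p) = 2.1/(2·0.3493) = 3.006, so K_p = 9.035/8.9 = 1.02.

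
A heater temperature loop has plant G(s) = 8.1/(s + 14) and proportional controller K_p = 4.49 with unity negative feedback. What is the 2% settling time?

Closed-loop transfer function: T(s) = K_p·G(s)/(1 + K_p·G(s)) = 36.37/(s + 14 + 36.37) = 36.37/(s + 50.37).
Time constant τ = 1/50.37 = 0.01985 s, so the 2% settling time is about 4τ = 0.0794 s.

T_s ≈ 0.0794 s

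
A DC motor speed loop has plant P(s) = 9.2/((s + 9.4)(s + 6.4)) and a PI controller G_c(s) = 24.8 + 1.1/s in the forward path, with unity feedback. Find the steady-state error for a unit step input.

0

The open loop G_c(s)P(s) has a pole at the origin (type 1), so the static position error constant is infinite and e_ss = 1/(1+∞) = 0.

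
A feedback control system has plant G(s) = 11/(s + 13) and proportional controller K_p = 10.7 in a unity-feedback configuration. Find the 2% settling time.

Closed-loop transfer function: T(s) = K_p·G(s)/(1 + K_p·G(s)) = 117.7/(s + 13 + 117.7) = 117.7/(s + 130.7).
Time constant τ = 1/130.7 = 0.007651 s, so the 2% settling time is about 4τ = 0.0306 s.

T_s ≈ 0.0306 s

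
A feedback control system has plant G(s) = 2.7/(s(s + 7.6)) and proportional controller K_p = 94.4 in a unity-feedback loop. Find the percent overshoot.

46.3%

Closed-loop characteristic equation: s² + 7.6s + 254.9 = 0, so ω_n = 15.96 rad/s and ζ = 7.6/(2·15.96) = 0.238.
%OS = 100·exp(−πζ/√(1−ζ²)) = 100·exp(−π·0.238/√0.9433) = 46.3%.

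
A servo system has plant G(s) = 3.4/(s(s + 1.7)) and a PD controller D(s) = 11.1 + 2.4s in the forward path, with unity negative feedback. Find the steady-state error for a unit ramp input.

0.045

The loop has one pole at the origin (type 1). Velocity error constant K_v = lim_{s→0} s·D(s)G(s) = 11.1·3.4/1.7 = 22.2.
Steady-state error to a unit ramp: e_ss = 1/K_v = 0.045.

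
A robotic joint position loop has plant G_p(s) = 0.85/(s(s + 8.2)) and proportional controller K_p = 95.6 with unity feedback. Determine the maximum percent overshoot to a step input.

Closed-loop characteristic equation: s² + 8.2s + 81.26 = 0, so ω_n = 9.014 rad/s and ζ = 8.2/(2·9.014) = 0.4548.
%OS = 100·exp(−πζ/√(1−ζ²)) = 100·exp(−π·0.4548/√0.7931) = 20.1%.

20.1%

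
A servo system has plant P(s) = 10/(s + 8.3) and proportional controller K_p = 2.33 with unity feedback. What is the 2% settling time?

Closed-loop transfer function: T(s) = K_p·P(s)/(1 + K_p·P(s)) = 23.3/(s + 8.3 + 23.3) = 23.3/(s + 31.6).
Time constant τ = 1/31.6 = 0.03165 s, so the 2% settling time is about 4τ = 0.127 s.

T_s ≈ 0.127 s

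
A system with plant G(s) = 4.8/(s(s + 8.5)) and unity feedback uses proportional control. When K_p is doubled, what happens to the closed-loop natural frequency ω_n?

increase

ω_n = √(4.8·K_p), which grows with K_p.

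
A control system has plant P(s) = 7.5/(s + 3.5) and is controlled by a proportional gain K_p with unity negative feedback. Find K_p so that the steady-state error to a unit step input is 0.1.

Steady-state error for a unit step on this type-0 loop is 1/(1 + K_p·P(0)).
P(0) = 2.143. Require 1/(1 + K_p·2.143) = 0.1, so 1 + 2.143·K_p = 10.
K_p = (10 − 1)/2.143 = 4.2.

K_p = 4.2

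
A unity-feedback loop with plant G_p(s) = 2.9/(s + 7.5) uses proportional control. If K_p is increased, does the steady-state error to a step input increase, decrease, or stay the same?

decrease

The position error constant K_pos = K_p·G_p(0) grows with K_p, and e_ss = 1/(1+K_pos) falls.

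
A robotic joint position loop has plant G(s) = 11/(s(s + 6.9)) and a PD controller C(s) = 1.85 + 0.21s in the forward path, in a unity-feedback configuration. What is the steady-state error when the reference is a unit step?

0

The open loop C(s)G(s) has a pole at the origin (type 1), so the static position error constant is infinite and e_ss = 1/(1+∞) = 0.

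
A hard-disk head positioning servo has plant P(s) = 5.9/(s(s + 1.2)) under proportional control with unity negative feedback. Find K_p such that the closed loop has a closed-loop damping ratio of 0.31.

Closed-loop characteristic equation: s² + 1.2s + K_p·5.9 = 0.
So ω_n = √(5.9K_p) and 2ζω_n = 1.2, giving ζ = 1.2/(2√(5.9K_p)).
Setting ζ = 0.31: √(5.9K_p) = 1.2/(2·0.31) = 1.935, so K_p = 3.746/5.9 = 0.635.

K_p = 0.635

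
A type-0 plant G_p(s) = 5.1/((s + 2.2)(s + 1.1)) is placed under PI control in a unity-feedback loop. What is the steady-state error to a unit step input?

The PI controller's integrator makes the forward path type 1, so e_ss to a step is zero.

0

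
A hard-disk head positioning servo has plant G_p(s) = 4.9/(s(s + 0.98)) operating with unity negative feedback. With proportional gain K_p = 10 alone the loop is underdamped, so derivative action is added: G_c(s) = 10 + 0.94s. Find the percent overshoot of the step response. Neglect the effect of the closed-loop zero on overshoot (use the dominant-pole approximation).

25.5%

Forward path: (10 + 0.94s)·4.9/(s(s+0.98)). The closed-loop characteristic equation is s² + (0.98 + 4.9·0.94)s + 4.9·10 = 0.
That is s² + 5.586s + 49 = 0, so ω_n = 7 rad/s and ζ = 5.586/(2·7) = 0.399.
%OS = 100·exp(−πζ/√(1−ζ²)) = 25.5%.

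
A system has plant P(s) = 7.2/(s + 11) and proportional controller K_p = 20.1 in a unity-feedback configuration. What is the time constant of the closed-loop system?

Closed-loop transfer function: T(s) = K_p·P(s)/(1 + K_p·P(s)) = 144.7/(s + 11 + 144.7) = 144.7/(s + 155.7).
Time constant τ = 1/155.7 = 0.00642 s.

τ = 0.00642 s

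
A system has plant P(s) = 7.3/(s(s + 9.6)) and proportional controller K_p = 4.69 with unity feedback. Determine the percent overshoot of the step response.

From 1 + K_pP(s) = 0: s² + 9.6s + 34.24 = 0 ⇒ ω_n = 5.851, ζ = 0.8203.
%OS = 100·exp(−πζ/√(1−ζ²)) = 100·exp(−π·0.8203/√0.327) = 1.1%.

1.1%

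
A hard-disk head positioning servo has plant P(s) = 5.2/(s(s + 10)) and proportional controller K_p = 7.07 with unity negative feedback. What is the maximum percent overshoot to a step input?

Closed-loop characteristic equation: s² + 10s + 36.76 = 0, so ω_n = 6.063 rad/s and ζ = 10/(2·6.063) = 0.8246.
%OS = 100·exp(−πζ/√(1−ζ²)) = 100·exp(−π·0.8246/√0.32) = 1.03%.

1.03%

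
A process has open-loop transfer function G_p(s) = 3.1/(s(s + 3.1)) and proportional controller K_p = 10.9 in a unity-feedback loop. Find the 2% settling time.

From 1 + K_pG_p(s) = 0: s² + 3.1s + 33.79 = 0 ⇒ ω_n = 5.813, ζ = 0.2666.
2% settling time T_s ≈ 4/(ζω_n) = 4/1.55 = 2.58 s.

T_s ≈ 2.58 s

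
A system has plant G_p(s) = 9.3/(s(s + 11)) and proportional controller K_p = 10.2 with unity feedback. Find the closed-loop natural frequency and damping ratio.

The closed-loop denominator is s(s+11) + 10.2·9.3 = s² + 11s + 94.86.
So ω_n² = 94.86 ⇒ ω_n = 9.74 rad/s, and ζ = 11/(2ω_n) = 0.565.

ω_n = 9.74 rad/s, ζ = 0.565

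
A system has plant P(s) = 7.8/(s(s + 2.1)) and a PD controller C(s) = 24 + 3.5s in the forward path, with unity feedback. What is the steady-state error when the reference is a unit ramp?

0.0112

The loop has one pole at the origin (type 1). Velocity error constant K_v = lim_{s→0} s·C(s)P(s) = 24·7.8/2.1 = 89.14.
Steady-state error to a unit ramp: e_ss = 1/K_v = 0.0112.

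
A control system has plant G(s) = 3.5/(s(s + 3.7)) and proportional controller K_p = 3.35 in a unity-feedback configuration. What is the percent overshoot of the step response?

13.3%

Closed-loop characteristic equation: s² + 3.7s + 11.72 = 0, so ω_n = 3.424 rad/s and ζ = 3.7/(2·3.424) = 0.5403.
%OS = 100·exp(−πζ/√(1−ζ²)) = 100·exp(−π·0.5403/√0.7081) = 13.3%.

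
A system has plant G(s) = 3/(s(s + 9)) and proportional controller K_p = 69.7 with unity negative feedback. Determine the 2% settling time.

T_s ≈ 0.889 s

The closed-loop denominator s² + 9s + 209.1 gives ω_n = √209.1 = 14.46 and ζ = 9/(2ω_n) = 0.3112.
2% settling time T_s ≈ 4/(ζω_n) = 4/4.5 = 0.889 s.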